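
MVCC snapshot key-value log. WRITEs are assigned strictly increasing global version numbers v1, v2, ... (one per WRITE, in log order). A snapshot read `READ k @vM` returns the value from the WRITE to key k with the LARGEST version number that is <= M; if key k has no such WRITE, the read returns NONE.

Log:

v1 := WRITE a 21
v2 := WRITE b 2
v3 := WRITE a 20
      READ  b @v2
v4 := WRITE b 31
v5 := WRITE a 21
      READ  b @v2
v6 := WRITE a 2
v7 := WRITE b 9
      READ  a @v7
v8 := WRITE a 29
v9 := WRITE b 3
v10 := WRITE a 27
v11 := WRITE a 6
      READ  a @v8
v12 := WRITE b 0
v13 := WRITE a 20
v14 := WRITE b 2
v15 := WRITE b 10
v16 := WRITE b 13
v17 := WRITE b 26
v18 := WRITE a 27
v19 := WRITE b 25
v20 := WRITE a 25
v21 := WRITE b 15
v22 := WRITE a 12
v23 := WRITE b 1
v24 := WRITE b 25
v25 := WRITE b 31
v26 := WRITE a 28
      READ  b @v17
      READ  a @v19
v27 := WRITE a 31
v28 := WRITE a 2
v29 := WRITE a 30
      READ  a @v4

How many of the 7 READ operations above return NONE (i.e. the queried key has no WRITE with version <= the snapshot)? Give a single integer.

v1: WRITE a=21  (a history now [(1, 21)])
v2: WRITE b=2  (b history now [(2, 2)])
v3: WRITE a=20  (a history now [(1, 21), (3, 20)])
READ b @v2: history=[(2, 2)] -> pick v2 -> 2
v4: WRITE b=31  (b history now [(2, 2), (4, 31)])
v5: WRITE a=21  (a history now [(1, 21), (3, 20), (5, 21)])
READ b @v2: history=[(2, 2), (4, 31)] -> pick v2 -> 2
v6: WRITE a=2  (a history now [(1, 21), (3, 20), (5, 21), (6, 2)])
v7: WRITE b=9  (b history now [(2, 2), (4, 31), (7, 9)])
READ a @v7: history=[(1, 21), (3, 20), (5, 21), (6, 2)] -> pick v6 -> 2
v8: WRITE a=29  (a history now [(1, 21), (3, 20), (5, 21), (6, 2), (8, 29)])
v9: WRITE b=3  (b history now [(2, 2), (4, 31), (7, 9), (9, 3)])
v10: WRITE a=27  (a history now [(1, 21), (3, 20), (5, 21), (6, 2), (8, 29), (10, 27)])
v11: WRITE a=6  (a history now [(1, 21), (3, 20), (5, 21), (6, 2), (8, 29), (10, 27), (11, 6)])
READ a @v8: history=[(1, 21), (3, 20), (5, 21), (6, 2), (8, 29), (10, 27), (11, 6)] -> pick v8 -> 29
v12: WRITE b=0  (b history now [(2, 2), (4, 31), (7, 9), (9, 3), (12, 0)])
v13: WRITE a=20  (a history now [(1, 21), (3, 20), (5, 21), (6, 2), (8, 29), (10, 27), (11, 6), (13, 20)])
v14: WRITE b=2  (b history now [(2, 2), (4, 31), (7, 9), (9, 3), (12, 0), (14, 2)])
v15: WRITE b=10  (b history now [(2, 2), (4, 31), (7, 9), (9, 3), (12, 0), (14, 2), (15, 10)])
v16: WRITE b=13  (b history now [(2, 2), (4, 31), (7, 9), (9, 3), (12, 0), (14, 2), (15, 10), (16, 13)])
v17: WRITE b=26  (b history now [(2, 2), (4, 31), (7, 9), (9, 3), (12, 0), (14, 2), (15, 10), (16, 13), (17, 26)])
v18: WRITE a=27  (a history now [(1, 21), (3, 20), (5, 21), (6, 2), (8, 29), (10, 27), (11, 6), (13, 20), (18, 27)])
v19: WRITE b=25  (b history now [(2, 2), (4, 31), (7, 9), (9, 3), (12, 0), (14, 2), (15, 10), (16, 13), (17, 26), (19, 25)])
v20: WRITE a=25  (a history now [(1, 21), (3, 20), (5, 21), (6, 2), (8, 29), (10, 27), (11, 6), (13, 20), (18, 27), (20, 25)])
v21: WRITE b=15  (b history now [(2, 2), (4, 31), (7, 9), (9, 3), (12, 0), (14, 2), (15, 10), (16, 13), (17, 26), (19, 25), (21, 15)])
v22: WRITE a=12  (a history now [(1, 21), (3, 20), (5, 21), (6, 2), (8, 29), (10, 27), (11, 6), (13, 20), (18, 27), (20, 25), (22, 12)])
v23: WRITE b=1  (b history now [(2, 2), (4, 31), (7, 9), (9, 3), (12, 0), (14, 2), (15, 10), (16, 13), (17, 26), (19, 25), (21, 15), (23, 1)])
v24: WRITE b=25  (b history now [(2, 2), (4, 31), (7, 9), (9, 3), (12, 0), (14, 2), (15, 10), (16, 13), (17, 26), (19, 25), (21, 15), (23, 1), (24, 25)])
v25: WRITE b=31  (b history now [(2, 2), (4, 31), (7, 9), (9, 3), (12, 0), (14, 2), (15, 10), (16, 13), (17, 26), (19, 25), (21, 15), (23, 1), (24, 25), (25, 31)])
v26: WRITE a=28  (a history now [(1, 21), (3, 20), (5, 21), (6, 2), (8, 29), (10, 27), (11, 6), (13, 20), (18, 27), (20, 25), (22, 12), (26, 28)])
READ b @v17: history=[(2, 2), (4, 31), (7, 9), (9, 3), (12, 0), (14, 2), (15, 10), (16, 13), (17, 26), (19, 25), (21, 15), (23, 1), (24, 25), (25, 31)] -> pick v17 -> 26
READ a @v19: history=[(1, 21), (3, 20), (5, 21), (6, 2), (8, 29), (10, 27), (11, 6), (13, 20), (18, 27), (20, 25), (22, 12), (26, 28)] -> pick v18 -> 27
v27: WRITE a=31  (a history now [(1, 21), (3, 20), (5, 21), (6, 2), (8, 29), (10, 27), (11, 6), (13, 20), (18, 27), (20, 25), (22, 12), (26, 28), (27, 31)])
v28: WRITE a=2  (a history now [(1, 21), (3, 20), (5, 21), (6, 2), (8, 29), (10, 27), (11, 6), (13, 20), (18, 27), (20, 25), (22, 12), (26, 28), (27, 31), (28, 2)])
v29: WRITE a=30  (a history now [(1, 21), (3, 20), (5, 21), (6, 2), (8, 29), (10, 27), (11, 6), (13, 20), (18, 27), (20, 25), (22, 12), (26, 28), (27, 31), (28, 2), (29, 30)])
READ a @v4: history=[(1, 21), (3, 20), (5, 21), (6, 2), (8, 29), (10, 27), (11, 6), (13, 20), (18, 27), (20, 25), (22, 12), (26, 28), (27, 31), (28, 2), (29, 30)] -> pick v3 -> 20
Read results in order: ['2', '2', '2', '29', '26', '27', '20']
NONE count = 0

Answer: 0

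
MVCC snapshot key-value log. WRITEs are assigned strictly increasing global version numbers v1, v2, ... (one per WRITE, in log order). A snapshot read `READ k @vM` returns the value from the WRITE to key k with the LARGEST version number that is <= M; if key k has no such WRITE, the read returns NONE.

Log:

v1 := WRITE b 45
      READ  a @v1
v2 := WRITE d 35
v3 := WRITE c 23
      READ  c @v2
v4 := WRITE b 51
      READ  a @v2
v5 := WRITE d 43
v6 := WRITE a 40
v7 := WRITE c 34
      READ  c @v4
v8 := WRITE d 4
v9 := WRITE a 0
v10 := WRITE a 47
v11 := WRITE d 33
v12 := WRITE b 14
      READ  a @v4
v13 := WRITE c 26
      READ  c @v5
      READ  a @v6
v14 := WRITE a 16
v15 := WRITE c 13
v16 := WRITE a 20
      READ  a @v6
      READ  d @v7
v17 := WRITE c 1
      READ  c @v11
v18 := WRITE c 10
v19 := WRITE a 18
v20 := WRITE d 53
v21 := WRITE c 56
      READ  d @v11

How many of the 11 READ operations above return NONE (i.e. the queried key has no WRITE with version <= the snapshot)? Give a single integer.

Answer: 4

Derivation:
v1: WRITE b=45  (b history now [(1, 45)])
READ a @v1: history=[] -> no version <= 1 -> NONE
v2: WRITE d=35  (d history now [(2, 35)])
v3: WRITE c=23  (c history now [(3, 23)])
READ c @v2: history=[(3, 23)] -> no version <= 2 -> NONE
v4: WRITE b=51  (b history now [(1, 45), (4, 51)])
READ a @v2: history=[] -> no version <= 2 -> NONE
v5: WRITE d=43  (d history now [(2, 35), (5, 43)])
v6: WRITE a=40  (a history now [(6, 40)])
v7: WRITE c=34  (c history now [(3, 23), (7, 34)])
READ c @v4: history=[(3, 23), (7, 34)] -> pick v3 -> 23
v8: WRITE d=4  (d history now [(2, 35), (5, 43), (8, 4)])
v9: WRITE a=0  (a history now [(6, 40), (9, 0)])
v10: WRITE a=47  (a history now [(6, 40), (9, 0), (10, 47)])
v11: WRITE d=33  (d history now [(2, 35), (5, 43), (8, 4), (11, 33)])
v12: WRITE b=14  (b history now [(1, 45), (4, 51), (12, 14)])
READ a @v4: history=[(6, 40), (9, 0), (10, 47)] -> no version <= 4 -> NONE
v13: WRITE c=26  (c history now [(3, 23), (7, 34), (13, 26)])
READ c @v5: history=[(3, 23), (7, 34), (13, 26)] -> pick v3 -> 23
READ a @v6: history=[(6, 40), (9, 0), (10, 47)] -> pick v6 -> 40
v14: WRITE a=16  (a history now [(6, 40), (9, 0), (10, 47), (14, 16)])
v15: WRITE c=13  (c history now [(3, 23), (7, 34), (13, 26), (15, 13)])
v16: WRITE a=20  (a history now [(6, 40), (9, 0), (10, 47), (14, 16), (16, 20)])
READ a @v6: history=[(6, 40), (9, 0), (10, 47), (14, 16), (16, 20)] -> pick v6 -> 40
READ d @v7: history=[(2, 35), (5, 43), (8, 4), (11, 33)] -> pick v5 -> 43
v17: WRITE c=1  (c history now [(3, 23), (7, 34), (13, 26), (15, 13), (17, 1)])
READ c @v11: history=[(3, 23), (7, 34), (13, 26), (15, 13), (17, 1)] -> pick v7 -> 34
v18: WRITE c=10  (c history now [(3, 23), (7, 34), (13, 26), (15, 13), (17, 1), (18, 10)])
v19: WRITE a=18  (a history now [(6, 40), (9, 0), (10, 47), (14, 16), (16, 20), (19, 18)])
v20: WRITE d=53  (d history now [(2, 35), (5, 43), (8, 4), (11, 33), (20, 53)])
v21: WRITE c=56  (c history now [(3, 23), (7, 34), (13, 26), (15, 13), (17, 1), (18, 10), (21, 56)])
READ d @v11: history=[(2, 35), (5, 43), (8, 4), (11, 33), (20, 53)] -> pick v11 -> 33
Read results in order: ['NONE', 'NONE', 'NONE', '23', 'NONE', '23', '40', '40', '43', '34', '33']
NONE count = 4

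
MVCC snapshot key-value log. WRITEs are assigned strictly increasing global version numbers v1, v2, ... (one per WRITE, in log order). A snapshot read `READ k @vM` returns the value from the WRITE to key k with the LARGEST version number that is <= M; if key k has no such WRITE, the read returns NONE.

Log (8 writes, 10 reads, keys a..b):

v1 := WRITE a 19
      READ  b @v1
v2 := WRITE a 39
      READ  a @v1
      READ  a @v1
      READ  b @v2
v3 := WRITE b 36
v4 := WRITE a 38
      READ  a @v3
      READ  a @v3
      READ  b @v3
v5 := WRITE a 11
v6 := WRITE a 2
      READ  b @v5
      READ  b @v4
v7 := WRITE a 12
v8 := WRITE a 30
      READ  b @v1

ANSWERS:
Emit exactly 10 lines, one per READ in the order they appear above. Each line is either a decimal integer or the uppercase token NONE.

Answer: NONE
19
19
NONE
39
39
36
36
36
NONE

Derivation:
v1: WRITE a=19  (a history now [(1, 19)])
READ b @v1: history=[] -> no version <= 1 -> NONE
v2: WRITE a=39  (a history now [(1, 19), (2, 39)])
READ a @v1: history=[(1, 19), (2, 39)] -> pick v1 -> 19
READ a @v1: history=[(1, 19), (2, 39)] -> pick v1 -> 19
READ b @v2: history=[] -> no version <= 2 -> NONE
v3: WRITE b=36  (b history now [(3, 36)])
v4: WRITE a=38  (a history now [(1, 19), (2, 39), (4, 38)])
READ a @v3: history=[(1, 19), (2, 39), (4, 38)] -> pick v2 -> 39
READ a @v3: history=[(1, 19), (2, 39), (4, 38)] -> pick v2 -> 39
READ b @v3: history=[(3, 36)] -> pick v3 -> 36
v5: WRITE a=11  (a history now [(1, 19), (2, 39), (4, 38), (5, 11)])
v6: WRITE a=2  (a history now [(1, 19), (2, 39), (4, 38), (5, 11), (6, 2)])
READ b @v5: history=[(3, 36)] -> pick v3 -> 36
READ b @v4: history=[(3, 36)] -> pick v3 -> 36
v7: WRITE a=12  (a history now [(1, 19), (2, 39), (4, 38), (5, 11), (6, 2), (7, 12)])
v8: WRITE a=30  (a history now [(1, 19), (2, 39), (4, 38), (5, 11), (6, 2), (7, 12), (8, 30)])
READ b @v1: history=[(3, 36)] -> no version <= 1 -> NONE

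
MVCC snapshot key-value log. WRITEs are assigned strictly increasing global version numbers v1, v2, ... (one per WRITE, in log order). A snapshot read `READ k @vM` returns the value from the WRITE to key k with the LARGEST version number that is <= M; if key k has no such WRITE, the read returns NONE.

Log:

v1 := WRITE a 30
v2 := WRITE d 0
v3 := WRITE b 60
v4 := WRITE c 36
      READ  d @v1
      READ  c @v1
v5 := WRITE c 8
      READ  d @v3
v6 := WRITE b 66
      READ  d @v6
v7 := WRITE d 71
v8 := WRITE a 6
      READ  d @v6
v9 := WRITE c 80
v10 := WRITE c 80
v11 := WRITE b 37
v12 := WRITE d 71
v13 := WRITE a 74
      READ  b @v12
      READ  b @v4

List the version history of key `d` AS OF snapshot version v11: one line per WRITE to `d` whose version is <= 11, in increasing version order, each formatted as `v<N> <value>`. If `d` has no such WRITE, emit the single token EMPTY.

Scan writes for key=d with version <= 11:
  v1 WRITE a 30 -> skip
  v2 WRITE d 0 -> keep
  v3 WRITE b 60 -> skip
  v4 WRITE c 36 -> skip
  v5 WRITE c 8 -> skip
  v6 WRITE b 66 -> skip
  v7 WRITE d 71 -> keep
  v8 WRITE a 6 -> skip
  v9 WRITE c 80 -> skip
  v10 WRITE c 80 -> skip
  v11 WRITE b 37 -> skip
  v12 WRITE d 71 -> drop (> snap)
  v13 WRITE a 74 -> skip
Collected: [(2, 0), (7, 71)]

Answer: v2 0
v7 71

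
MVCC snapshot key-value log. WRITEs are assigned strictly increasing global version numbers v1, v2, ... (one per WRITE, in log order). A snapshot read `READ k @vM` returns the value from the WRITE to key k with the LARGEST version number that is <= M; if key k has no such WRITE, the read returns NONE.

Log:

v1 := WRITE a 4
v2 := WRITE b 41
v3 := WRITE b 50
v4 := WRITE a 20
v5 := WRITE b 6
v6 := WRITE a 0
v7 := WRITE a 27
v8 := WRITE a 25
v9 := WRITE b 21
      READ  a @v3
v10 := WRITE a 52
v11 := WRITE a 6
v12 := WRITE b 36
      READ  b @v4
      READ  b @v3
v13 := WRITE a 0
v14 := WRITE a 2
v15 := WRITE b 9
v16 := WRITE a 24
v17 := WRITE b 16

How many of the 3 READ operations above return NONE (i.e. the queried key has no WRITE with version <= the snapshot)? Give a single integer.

v1: WRITE a=4  (a history now [(1, 4)])
v2: WRITE b=41  (b history now [(2, 41)])
v3: WRITE b=50  (b history now [(2, 41), (3, 50)])
v4: WRITE a=20  (a history now [(1, 4), (4, 20)])
v5: WRITE b=6  (b history now [(2, 41), (3, 50), (5, 6)])
v6: WRITE a=0  (a history now [(1, 4), (4, 20), (6, 0)])
v7: WRITE a=27  (a history now [(1, 4), (4, 20), (6, 0), (7, 27)])
v8: WRITE a=25  (a history now [(1, 4), (4, 20), (6, 0), (7, 27), (8, 25)])
v9: WRITE b=21  (b history now [(2, 41), (3, 50), (5, 6), (9, 21)])
READ a @v3: history=[(1, 4), (4, 20), (6, 0), (7, 27), (8, 25)] -> pick v1 -> 4
v10: WRITE a=52  (a history now [(1, 4), (4, 20), (6, 0), (7, 27), (8, 25), (10, 52)])
v11: WRITE a=6  (a history now [(1, 4), (4, 20), (6, 0), (7, 27), (8, 25), (10, 52), (11, 6)])
v12: WRITE b=36  (b history now [(2, 41), (3, 50), (5, 6), (9, 21), (12, 36)])
READ b @v4: history=[(2, 41), (3, 50), (5, 6), (9, 21), (12, 36)] -> pick v3 -> 50
READ b @v3: history=[(2, 41), (3, 50), (5, 6), (9, 21), (12, 36)] -> pick v3 -> 50
v13: WRITE a=0  (a history now [(1, 4), (4, 20), (6, 0), (7, 27), (8, 25), (10, 52), (11, 6), (13, 0)])
v14: WRITE a=2  (a history now [(1, 4), (4, 20), (6, 0), (7, 27), (8, 25), (10, 52), (11, 6), (13, 0), (14, 2)])
v15: WRITE b=9  (b history now [(2, 41), (3, 50), (5, 6), (9, 21), (12, 36), (15, 9)])
v16: WRITE a=24  (a history now [(1, 4), (4, 20), (6, 0), (7, 27), (8, 25), (10, 52), (11, 6), (13, 0), (14, 2), (16, 24)])
v17: WRITE b=16  (b history now [(2, 41), (3, 50), (5, 6), (9, 21), (12, 36), (15, 9), (17, 16)])
Read results in order: ['4', '50', '50']
NONE count = 0

Answer: 0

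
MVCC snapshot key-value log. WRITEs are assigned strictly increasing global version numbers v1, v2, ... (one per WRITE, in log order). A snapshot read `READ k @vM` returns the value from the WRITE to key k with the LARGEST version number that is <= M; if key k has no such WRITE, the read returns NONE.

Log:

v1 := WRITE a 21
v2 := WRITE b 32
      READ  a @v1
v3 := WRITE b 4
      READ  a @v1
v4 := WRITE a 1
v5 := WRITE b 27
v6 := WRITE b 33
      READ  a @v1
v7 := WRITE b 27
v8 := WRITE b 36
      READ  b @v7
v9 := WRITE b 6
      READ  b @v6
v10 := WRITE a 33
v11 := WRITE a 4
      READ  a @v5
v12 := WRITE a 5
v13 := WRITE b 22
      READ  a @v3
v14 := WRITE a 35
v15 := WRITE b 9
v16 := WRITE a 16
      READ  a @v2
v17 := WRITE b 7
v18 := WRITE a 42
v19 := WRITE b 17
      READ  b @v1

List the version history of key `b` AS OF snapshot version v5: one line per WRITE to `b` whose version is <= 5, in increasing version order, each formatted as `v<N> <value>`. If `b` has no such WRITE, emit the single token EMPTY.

Scan writes for key=b with version <= 5:
  v1 WRITE a 21 -> skip
  v2 WRITE b 32 -> keep
  v3 WRITE b 4 -> keep
  v4 WRITE a 1 -> skip
  v5 WRITE b 27 -> keep
  v6 WRITE b 33 -> drop (> snap)
  v7 WRITE b 27 -> drop (> snap)
  v8 WRITE b 36 -> drop (> snap)
  v9 WRITE b 6 -> drop (> snap)
  v10 WRITE a 33 -> skip
  v11 WRITE a 4 -> skip
  v12 WRITE a 5 -> skip
  v13 WRITE b 22 -> drop (> snap)
  v14 WRITE a 35 -> skip
  v15 WRITE b 9 -> drop (> snap)
  v16 WRITE a 16 -> skip
  v17 WRITE b 7 -> drop (> snap)
  v18 WRITE a 42 -> skip
  v19 WRITE b 17 -> drop (> snap)
Collected: [(2, 32), (3, 4), (5, 27)]

Answer: v2 32
v3 4
v5 27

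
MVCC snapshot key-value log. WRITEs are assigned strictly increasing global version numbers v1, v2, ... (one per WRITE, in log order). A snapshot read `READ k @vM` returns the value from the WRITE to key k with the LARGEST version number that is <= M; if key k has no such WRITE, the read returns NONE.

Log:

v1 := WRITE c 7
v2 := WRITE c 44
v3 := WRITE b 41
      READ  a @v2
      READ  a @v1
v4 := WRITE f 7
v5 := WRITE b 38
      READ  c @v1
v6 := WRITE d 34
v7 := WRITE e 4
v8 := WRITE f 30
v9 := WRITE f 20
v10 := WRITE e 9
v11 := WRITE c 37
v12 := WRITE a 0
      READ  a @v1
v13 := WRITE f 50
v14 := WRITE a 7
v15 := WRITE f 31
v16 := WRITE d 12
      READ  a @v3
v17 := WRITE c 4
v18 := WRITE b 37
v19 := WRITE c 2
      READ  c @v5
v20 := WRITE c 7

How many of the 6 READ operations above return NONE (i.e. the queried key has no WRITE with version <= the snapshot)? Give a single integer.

v1: WRITE c=7  (c history now [(1, 7)])
v2: WRITE c=44  (c history now [(1, 7), (2, 44)])
v3: WRITE b=41  (b history now [(3, 41)])
READ a @v2: history=[] -> no version <= 2 -> NONE
READ a @v1: history=[] -> no version <= 1 -> NONE
v4: WRITE f=7  (f history now [(4, 7)])
v5: WRITE b=38  (b history now [(3, 41), (5, 38)])
READ c @v1: history=[(1, 7), (2, 44)] -> pick v1 -> 7
v6: WRITE d=34  (d history now [(6, 34)])
v7: WRITE e=4  (e history now [(7, 4)])
v8: WRITE f=30  (f history now [(4, 7), (8, 30)])
v9: WRITE f=20  (f history now [(4, 7), (8, 30), (9, 20)])
v10: WRITE e=9  (e history now [(7, 4), (10, 9)])
v11: WRITE c=37  (c history now [(1, 7), (2, 44), (11, 37)])
v12: WRITE a=0  (a history now [(12, 0)])
READ a @v1: history=[(12, 0)] -> no version <= 1 -> NONE
v13: WRITE f=50  (f history now [(4, 7), (8, 30), (9, 20), (13, 50)])
v14: WRITE a=7  (a history now [(12, 0), (14, 7)])
v15: WRITE f=31  (f history now [(4, 7), (8, 30), (9, 20), (13, 50), (15, 31)])
v16: WRITE d=12  (d history now [(6, 34), (16, 12)])
READ a @v3: history=[(12, 0), (14, 7)] -> no version <= 3 -> NONE
v17: WRITE c=4  (c history now [(1, 7), (2, 44), (11, 37), (17, 4)])
v18: WRITE b=37  (b history now [(3, 41), (5, 38), (18, 37)])
v19: WRITE c=2  (c history now [(1, 7), (2, 44), (11, 37), (17, 4), (19, 2)])
READ c @v5: history=[(1, 7), (2, 44), (11, 37), (17, 4), (19, 2)] -> pick v2 -> 44
v20: WRITE c=7  (c history now [(1, 7), (2, 44), (11, 37), (17, 4), (19, 2), (20, 7)])
Read results in order: ['NONE', 'NONE', '7', 'NONE', 'NONE', '44']
NONE count = 4

Answer: 4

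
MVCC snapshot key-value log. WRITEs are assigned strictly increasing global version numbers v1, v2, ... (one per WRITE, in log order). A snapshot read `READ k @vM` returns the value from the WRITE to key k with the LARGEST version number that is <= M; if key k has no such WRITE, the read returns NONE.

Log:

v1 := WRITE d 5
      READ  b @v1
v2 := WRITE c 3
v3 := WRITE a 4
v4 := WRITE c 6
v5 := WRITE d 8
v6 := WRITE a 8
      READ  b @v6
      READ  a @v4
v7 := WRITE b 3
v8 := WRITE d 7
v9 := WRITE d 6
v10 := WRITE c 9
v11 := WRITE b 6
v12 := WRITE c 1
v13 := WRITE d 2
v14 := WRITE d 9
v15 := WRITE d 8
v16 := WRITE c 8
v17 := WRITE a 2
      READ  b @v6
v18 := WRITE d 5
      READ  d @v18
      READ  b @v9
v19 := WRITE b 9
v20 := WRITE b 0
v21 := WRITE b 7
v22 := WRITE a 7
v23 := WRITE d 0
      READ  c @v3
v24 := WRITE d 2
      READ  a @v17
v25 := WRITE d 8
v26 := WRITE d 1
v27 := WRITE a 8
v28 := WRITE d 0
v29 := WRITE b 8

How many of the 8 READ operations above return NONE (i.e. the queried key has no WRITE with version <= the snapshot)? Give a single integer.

Answer: 3

Derivation:
v1: WRITE d=5  (d history now [(1, 5)])
READ b @v1: history=[] -> no version <= 1 -> NONE
v2: WRITE c=3  (c history now [(2, 3)])
v3: WRITE a=4  (a history now [(3, 4)])
v4: WRITE c=6  (c history now [(2, 3), (4, 6)])
v5: WRITE d=8  (d history now [(1, 5), (5, 8)])
v6: WRITE a=8  (a history now [(3, 4), (6, 8)])
READ b @v6: history=[] -> no version <= 6 -> NONE
READ a @v4: history=[(3, 4), (6, 8)] -> pick v3 -> 4
v7: WRITE b=3  (b history now [(7, 3)])
v8: WRITE d=7  (d history now [(1, 5), (5, 8), (8, 7)])
v9: WRITE d=6  (d history now [(1, 5), (5, 8), (8, 7), (9, 6)])
v10: WRITE c=9  (c history now [(2, 3), (4, 6), (10, 9)])
v11: WRITE b=6  (b history now [(7, 3), (11, 6)])
v12: WRITE c=1  (c history now [(2, 3), (4, 6), (10, 9), (12, 1)])
v13: WRITE d=2  (d history now [(1, 5), (5, 8), (8, 7), (9, 6), (13, 2)])
v14: WRITE d=9  (d history now [(1, 5), (5, 8), (8, 7), (9, 6), (13, 2), (14, 9)])
v15: WRITE d=8  (d history now [(1, 5), (5, 8), (8, 7), (9, 6), (13, 2), (14, 9), (15, 8)])
v16: WRITE c=8  (c history now [(2, 3), (4, 6), (10, 9), (12, 1), (16, 8)])
v17: WRITE a=2  (a history now [(3, 4), (6, 8), (17, 2)])
READ b @v6: history=[(7, 3), (11, 6)] -> no version <= 6 -> NONE
v18: WRITE d=5  (d history now [(1, 5), (5, 8), (8, 7), (9, 6), (13, 2), (14, 9), (15, 8), (18, 5)])
READ d @v18: history=[(1, 5), (5, 8), (8, 7), (9, 6), (13, 2), (14, 9), (15, 8), (18, 5)] -> pick v18 -> 5
READ b @v9: history=[(7, 3), (11, 6)] -> pick v7 -> 3
v19: WRITE b=9  (b history now [(7, 3), (11, 6), (19, 9)])
v20: WRITE b=0  (b history now [(7, 3), (11, 6), (19, 9), (20, 0)])
v21: WRITE b=7  (b history now [(7, 3), (11, 6), (19, 9), (20, 0), (21, 7)])
v22: WRITE a=7  (a history now [(3, 4), (6, 8), (17, 2), (22, 7)])
v23: WRITE d=0  (d history now [(1, 5), (5, 8), (8, 7), (9, 6), (13, 2), (14, 9), (15, 8), (18, 5), (23, 0)])
READ c @v3: history=[(2, 3), (4, 6), (10, 9), (12, 1), (16, 8)] -> pick v2 -> 3
v24: WRITE d=2  (d history now [(1, 5), (5, 8), (8, 7), (9, 6), (13, 2), (14, 9), (15, 8), (18, 5), (23, 0), (24, 2)])
READ a @v17: history=[(3, 4), (6, 8), (17, 2), (22, 7)] -> pick v17 -> 2
v25: WRITE d=8  (d history now [(1, 5), (5, 8), (8, 7), (9, 6), (13, 2), (14, 9), (15, 8), (18, 5), (23, 0), (24, 2), (25, 8)])
v26: WRITE d=1  (d history now [(1, 5), (5, 8), (8, 7), (9, 6), (13, 2), (14, 9), (15, 8), (18, 5), (23, 0), (24, 2), (25, 8), (26, 1)])
v27: WRITE a=8  (a history now [(3, 4), (6, 8), (17, 2), (22, 7), (27, 8)])
v28: WRITE d=0  (d history now [(1, 5), (5, 8), (8, 7), (9, 6), (13, 2), (14, 9), (15, 8), (18, 5), (23, 0), (24, 2), (25, 8), (26, 1), (28, 0)])
v29: WRITE b=8  (b history now [(7, 3), (11, 6), (19, 9), (20, 0), (21, 7), (29, 8)])
Read results in order: ['NONE', 'NONE', '4', 'NONE', '5', '3', '3', '2']
NONE count = 3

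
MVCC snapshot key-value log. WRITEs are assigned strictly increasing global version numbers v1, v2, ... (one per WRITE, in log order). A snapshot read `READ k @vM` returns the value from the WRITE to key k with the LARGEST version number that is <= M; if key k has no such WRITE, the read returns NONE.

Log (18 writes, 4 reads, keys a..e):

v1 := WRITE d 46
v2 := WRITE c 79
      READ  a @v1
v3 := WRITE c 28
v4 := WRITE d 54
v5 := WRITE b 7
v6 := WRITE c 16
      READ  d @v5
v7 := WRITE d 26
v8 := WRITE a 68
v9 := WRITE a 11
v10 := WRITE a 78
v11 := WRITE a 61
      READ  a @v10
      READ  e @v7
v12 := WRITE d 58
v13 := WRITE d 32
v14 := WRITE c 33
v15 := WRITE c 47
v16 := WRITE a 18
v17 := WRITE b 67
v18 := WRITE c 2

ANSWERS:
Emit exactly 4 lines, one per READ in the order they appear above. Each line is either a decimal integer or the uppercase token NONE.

v1: WRITE d=46  (d history now [(1, 46)])
v2: WRITE c=79  (c history now [(2, 79)])
READ a @v1: history=[] -> no version <= 1 -> NONE
v3: WRITE c=28  (c history now [(2, 79), (3, 28)])
v4: WRITE d=54  (d history now [(1, 46), (4, 54)])
v5: WRITE b=7  (b history now [(5, 7)])
v6: WRITE c=16  (c history now [(2, 79), (3, 28), (6, 16)])
READ d @v5: history=[(1, 46), (4, 54)] -> pick v4 -> 54
v7: WRITE d=26  (d history now [(1, 46), (4, 54), (7, 26)])
v8: WRITE a=68  (a history now [(8, 68)])
v9: WRITE a=11  (a history now [(8, 68), (9, 11)])
v10: WRITE a=78  (a history now [(8, 68), (9, 11), (10, 78)])
v11: WRITE a=61  (a history now [(8, 68), (9, 11), (10, 78), (11, 61)])
READ a @v10: history=[(8, 68), (9, 11), (10, 78), (11, 61)] -> pick v10 -> 78
READ e @v7: history=[] -> no version <= 7 -> NONE
v12: WRITE d=58  (d history now [(1, 46), (4, 54), (7, 26), (12, 58)])
v13: WRITE d=32  (d history now [(1, 46), (4, 54), (7, 26), (12, 58), (13, 32)])
v14: WRITE c=33  (c history now [(2, 79), (3, 28), (6, 16), (14, 33)])
v15: WRITE c=47  (c history now [(2, 79), (3, 28), (6, 16), (14, 33), (15, 47)])
v16: WRITE a=18  (a history now [(8, 68), (9, 11), (10, 78), (11, 61), (16, 18)])
v17: WRITE b=67  (b history now [(5, 7), (17, 67)])
v18: WRITE c=2  (c history now [(2, 79), (3, 28), (6, 16), (14, 33), (15, 47), (18, 2)])

Answer: NONE
54
78
NONE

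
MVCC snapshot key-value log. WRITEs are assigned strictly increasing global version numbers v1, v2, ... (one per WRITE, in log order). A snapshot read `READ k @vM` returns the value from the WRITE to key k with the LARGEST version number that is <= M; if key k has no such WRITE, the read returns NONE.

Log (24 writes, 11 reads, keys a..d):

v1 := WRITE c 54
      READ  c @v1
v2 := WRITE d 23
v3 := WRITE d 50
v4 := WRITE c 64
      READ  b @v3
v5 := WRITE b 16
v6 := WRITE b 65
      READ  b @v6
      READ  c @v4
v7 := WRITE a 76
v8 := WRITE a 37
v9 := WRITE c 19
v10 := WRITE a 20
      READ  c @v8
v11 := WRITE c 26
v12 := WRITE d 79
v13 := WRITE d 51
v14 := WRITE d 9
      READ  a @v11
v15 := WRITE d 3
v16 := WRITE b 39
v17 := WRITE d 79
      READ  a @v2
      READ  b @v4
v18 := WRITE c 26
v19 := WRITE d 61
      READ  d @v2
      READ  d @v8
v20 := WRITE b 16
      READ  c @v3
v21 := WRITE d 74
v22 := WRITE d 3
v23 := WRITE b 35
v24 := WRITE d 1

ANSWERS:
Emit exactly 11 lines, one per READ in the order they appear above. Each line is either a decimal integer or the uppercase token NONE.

Answer: 54
NONE
65
64
64
20
NONE
NONE
23
50
54

Derivation:
v1: WRITE c=54  (c history now [(1, 54)])
READ c @v1: history=[(1, 54)] -> pick v1 -> 54
v2: WRITE d=23  (d history now [(2, 23)])
v3: WRITE d=50  (d history now [(2, 23), (3, 50)])
v4: WRITE c=64  (c history now [(1, 54), (4, 64)])
READ b @v3: history=[] -> no version <= 3 -> NONE
v5: WRITE b=16  (b history now [(5, 16)])
v6: WRITE b=65  (b history now [(5, 16), (6, 65)])
READ b @v6: history=[(5, 16), (6, 65)] -> pick v6 -> 65
READ c @v4: history=[(1, 54), (4, 64)] -> pick v4 -> 64
v7: WRITE a=76  (a history now [(7, 76)])
v8: WRITE a=37  (a history now [(7, 76), (8, 37)])
v9: WRITE c=19  (c history now [(1, 54), (4, 64), (9, 19)])
v10: WRITE a=20  (a history now [(7, 76), (8, 37), (10, 20)])
READ c @v8: history=[(1, 54), (4, 64), (9, 19)] -> pick v4 -> 64
v11: WRITE c=26  (c history now [(1, 54), (4, 64), (9, 19), (11, 26)])
v12: WRITE d=79  (d history now [(2, 23), (3, 50), (12, 79)])
v13: WRITE d=51  (d history now [(2, 23), (3, 50), (12, 79), (13, 51)])
v14: WRITE d=9  (d history now [(2, 23), (3, 50), (12, 79), (13, 51), (14, 9)])
READ a @v11: history=[(7, 76), (8, 37), (10, 20)] -> pick v10 -> 20
v15: WRITE d=3  (d history now [(2, 23), (3, 50), (12, 79), (13, 51), (14, 9), (15, 3)])
v16: WRITE b=39  (b history now [(5, 16), (6, 65), (16, 39)])
v17: WRITE d=79  (d history now [(2, 23), (3, 50), (12, 79), (13, 51), (14, 9), (15, 3), (17, 79)])
READ a @v2: history=[(7, 76), (8, 37), (10, 20)] -> no version <= 2 -> NONE
READ b @v4: history=[(5, 16), (6, 65), (16, 39)] -> no version <= 4 -> NONE
v18: WRITE c=26  (c history now [(1, 54), (4, 64), (9, 19), (11, 26), (18, 26)])
v19: WRITE d=61  (d history now [(2, 23), (3, 50), (12, 79), (13, 51), (14, 9), (15, 3), (17, 79), (19, 61)])
READ d @v2: history=[(2, 23), (3, 50), (12, 79), (13, 51), (14, 9), (15, 3), (17, 79), (19, 61)] -> pick v2 -> 23
READ d @v8: history=[(2, 23), (3, 50), (12, 79), (13, 51), (14, 9), (15, 3), (17, 79), (19, 61)] -> pick v3 -> 50
v20: WRITE b=16  (b history now [(5, 16), (6, 65), (16, 39), (20, 16)])
READ c @v3: history=[(1, 54), (4, 64), (9, 19), (11, 26), (18, 26)] -> pick v1 -> 54
v21: WRITE d=74  (d history now [(2, 23), (3, 50), (12, 79), (13, 51), (14, 9), (15, 3), (17, 79), (19, 61), (21, 74)])
v22: WRITE d=3  (d history now [(2, 23), (3, 50), (12, 79), (13, 51), (14, 9), (15, 3), (17, 79), (19, 61), (21, 74), (22, 3)])
v23: WRITE b=35  (b history now [(5, 16), (6, 65), (16, 39), (20, 16), (23, 35)])
v24: WRITE d=1  (d history now [(2, 23), (3, 50), (12, 79), (13, 51), (14, 9), (15, 3), (17, 79), (19, 61), (21, 74), (22, 3), (24, 1)])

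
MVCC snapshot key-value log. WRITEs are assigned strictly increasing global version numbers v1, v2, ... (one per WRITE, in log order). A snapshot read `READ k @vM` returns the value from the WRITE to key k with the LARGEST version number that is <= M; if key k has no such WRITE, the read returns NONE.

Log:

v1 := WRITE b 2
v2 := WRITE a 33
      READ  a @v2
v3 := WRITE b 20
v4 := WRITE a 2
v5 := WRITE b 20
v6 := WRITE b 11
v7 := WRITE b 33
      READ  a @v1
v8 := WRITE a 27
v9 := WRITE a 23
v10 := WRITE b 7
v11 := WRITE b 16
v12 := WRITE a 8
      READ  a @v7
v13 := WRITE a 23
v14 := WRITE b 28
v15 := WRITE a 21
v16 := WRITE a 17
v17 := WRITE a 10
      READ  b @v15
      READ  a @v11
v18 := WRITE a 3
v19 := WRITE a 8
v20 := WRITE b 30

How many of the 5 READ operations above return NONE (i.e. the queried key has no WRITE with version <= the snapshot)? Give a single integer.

Answer: 1

Derivation:
v1: WRITE b=2  (b history now [(1, 2)])
v2: WRITE a=33  (a history now [(2, 33)])
READ a @v2: history=[(2, 33)] -> pick v2 -> 33
v3: WRITE b=20  (b history now [(1, 2), (3, 20)])
v4: WRITE a=2  (a history now [(2, 33), (4, 2)])
v5: WRITE b=20  (b history now [(1, 2), (3, 20), (5, 20)])
v6: WRITE b=11  (b history now [(1, 2), (3, 20), (5, 20), (6, 11)])
v7: WRITE b=33  (b history now [(1, 2), (3, 20), (5, 20), (6, 11), (7, 33)])
READ a @v1: history=[(2, 33), (4, 2)] -> no version <= 1 -> NONE
v8: WRITE a=27  (a history now [(2, 33), (4, 2), (8, 27)])
v9: WRITE a=23  (a history now [(2, 33), (4, 2), (8, 27), (9, 23)])
v10: WRITE b=7  (b history now [(1, 2), (3, 20), (5, 20), (6, 11), (7, 33), (10, 7)])
v11: WRITE b=16  (b history now [(1, 2), (3, 20), (5, 20), (6, 11), (7, 33), (10, 7), (11, 16)])
v12: WRITE a=8  (a history now [(2, 33), (4, 2), (8, 27), (9, 23), (12, 8)])
READ a @v7: history=[(2, 33), (4, 2), (8, 27), (9, 23), (12, 8)] -> pick v4 -> 2
v13: WRITE a=23  (a history now [(2, 33), (4, 2), (8, 27), (9, 23), (12, 8), (13, 23)])
v14: WRITE b=28  (b history now [(1, 2), (3, 20), (5, 20), (6, 11), (7, 33), (10, 7), (11, 16), (14, 28)])
v15: WRITE a=21  (a history now [(2, 33), (4, 2), (8, 27), (9, 23), (12, 8), (13, 23), (15, 21)])
v16: WRITE a=17  (a history now [(2, 33), (4, 2), (8, 27), (9, 23), (12, 8), (13, 23), (15, 21), (16, 17)])
v17: WRITE a=10  (a history now [(2, 33), (4, 2), (8, 27), (9, 23), (12, 8), (13, 23), (15, 21), (16, 17), (17, 10)])
READ b @v15: history=[(1, 2), (3, 20), (5, 20), (6, 11), (7, 33), (10, 7), (11, 16), (14, 28)] -> pick v14 -> 28
READ a @v11: history=[(2, 33), (4, 2), (8, 27), (9, 23), (12, 8), (13, 23), (15, 21), (16, 17), (17, 10)] -> pick v9 -> 23
v18: WRITE a=3  (a history now [(2, 33), (4, 2), (8, 27), (9, 23), (12, 8), (13, 23), (15, 21), (16, 17), (17, 10), (18, 3)])
v19: WRITE a=8  (a history now [(2, 33), (4, 2), (8, 27), (9, 23), (12, 8), (13, 23), (15, 21), (16, 17), (17, 10), (18, 3), (19, 8)])
v20: WRITE b=30  (b history now [(1, 2), (3, 20), (5, 20), (6, 11), (7, 33), (10, 7), (11, 16), (14, 28), (20, 30)])
Read results in order: ['33', 'NONE', '2', '28', '23']
NONE count = 1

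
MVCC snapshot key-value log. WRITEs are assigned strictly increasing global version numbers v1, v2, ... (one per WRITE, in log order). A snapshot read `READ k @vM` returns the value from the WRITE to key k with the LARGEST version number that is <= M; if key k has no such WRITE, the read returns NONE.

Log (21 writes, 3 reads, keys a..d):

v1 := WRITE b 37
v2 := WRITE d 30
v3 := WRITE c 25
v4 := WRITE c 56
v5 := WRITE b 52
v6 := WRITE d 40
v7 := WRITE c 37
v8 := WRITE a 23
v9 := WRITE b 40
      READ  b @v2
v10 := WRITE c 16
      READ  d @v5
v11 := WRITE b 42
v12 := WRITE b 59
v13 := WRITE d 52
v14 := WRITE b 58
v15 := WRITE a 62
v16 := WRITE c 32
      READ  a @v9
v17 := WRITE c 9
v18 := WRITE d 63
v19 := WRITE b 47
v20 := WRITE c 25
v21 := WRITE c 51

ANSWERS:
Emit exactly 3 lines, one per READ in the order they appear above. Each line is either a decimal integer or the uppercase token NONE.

v1: WRITE b=37  (b history now [(1, 37)])
v2: WRITE d=30  (d history now [(2, 30)])
v3: WRITE c=25  (c history now [(3, 25)])
v4: WRITE c=56  (c history now [(3, 25), (4, 56)])
v5: WRITE b=52  (b history now [(1, 37), (5, 52)])
v6: WRITE d=40  (d history now [(2, 30), (6, 40)])
v7: WRITE c=37  (c history now [(3, 25), (4, 56), (7, 37)])
v8: WRITE a=23  (a history now [(8, 23)])
v9: WRITE b=40  (b history now [(1, 37), (5, 52), (9, 40)])
READ b @v2: history=[(1, 37), (5, 52), (9, 40)] -> pick v1 -> 37
v10: WRITE c=16  (c history now [(3, 25), (4, 56), (7, 37), (10, 16)])
READ d @v5: history=[(2, 30), (6, 40)] -> pick v2 -> 30
v11: WRITE b=42  (b history now [(1, 37), (5, 52), (9, 40), (11, 42)])
v12: WRITE b=59  (b history now [(1, 37), (5, 52), (9, 40), (11, 42), (12, 59)])
v13: WRITE d=52  (d history now [(2, 30), (6, 40), (13, 52)])
v14: WRITE b=58  (b history now [(1, 37), (5, 52), (9, 40), (11, 42), (12, 59), (14, 58)])
v15: WRITE a=62  (a history now [(8, 23), (15, 62)])
v16: WRITE c=32  (c history now [(3, 25), (4, 56), (7, 37), (10, 16), (16, 32)])
READ a @v9: history=[(8, 23), (15, 62)] -> pick v8 -> 23
v17: WRITE c=9  (c history now [(3, 25), (4, 56), (7, 37), (10, 16), (16, 32), (17, 9)])
v18: WRITE d=63  (d history now [(2, 30), (6, 40), (13, 52), (18, 63)])
v19: WRITE b=47  (b history now [(1, 37), (5, 52), (9, 40), (11, 42), (12, 59), (14, 58), (19, 47)])
v20: WRITE c=25  (c history now [(3, 25), (4, 56), (7, 37), (10, 16), (16, 32), (17, 9), (20, 25)])
v21: WRITE c=51  (c history now [(3, 25), (4, 56), (7, 37), (10, 16), (16, 32), (17, 9), (20, 25), (21, 51)])

Answer: 37
30
23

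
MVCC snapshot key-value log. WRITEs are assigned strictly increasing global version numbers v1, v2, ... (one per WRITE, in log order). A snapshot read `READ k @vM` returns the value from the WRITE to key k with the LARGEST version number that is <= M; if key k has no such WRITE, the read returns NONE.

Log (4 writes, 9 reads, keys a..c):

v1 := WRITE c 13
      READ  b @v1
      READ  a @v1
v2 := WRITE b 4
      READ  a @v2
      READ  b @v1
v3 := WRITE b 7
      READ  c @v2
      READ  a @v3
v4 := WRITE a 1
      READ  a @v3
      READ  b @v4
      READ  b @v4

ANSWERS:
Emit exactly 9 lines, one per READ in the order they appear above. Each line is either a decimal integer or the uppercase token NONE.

v1: WRITE c=13  (c history now [(1, 13)])
READ b @v1: history=[] -> no version <= 1 -> NONE
READ a @v1: history=[] -> no version <= 1 -> NONE
v2: WRITE b=4  (b history now [(2, 4)])
READ a @v2: history=[] -> no version <= 2 -> NONE
READ b @v1: history=[(2, 4)] -> no version <= 1 -> NONE
v3: WRITE b=7  (b history now [(2, 4), (3, 7)])
READ c @v2: history=[(1, 13)] -> pick v1 -> 13
READ a @v3: history=[] -> no version <= 3 -> NONE
v4: WRITE a=1  (a history now [(4, 1)])
READ a @v3: history=[(4, 1)] -> no version <= 3 -> NONE
READ b @v4: history=[(2, 4), (3, 7)] -> pick v3 -> 7
READ b @v4: history=[(2, 4), (3, 7)] -> pick v3 -> 7

Answer: NONE
NONE
NONE
NONE
13
NONE
NONE
7
7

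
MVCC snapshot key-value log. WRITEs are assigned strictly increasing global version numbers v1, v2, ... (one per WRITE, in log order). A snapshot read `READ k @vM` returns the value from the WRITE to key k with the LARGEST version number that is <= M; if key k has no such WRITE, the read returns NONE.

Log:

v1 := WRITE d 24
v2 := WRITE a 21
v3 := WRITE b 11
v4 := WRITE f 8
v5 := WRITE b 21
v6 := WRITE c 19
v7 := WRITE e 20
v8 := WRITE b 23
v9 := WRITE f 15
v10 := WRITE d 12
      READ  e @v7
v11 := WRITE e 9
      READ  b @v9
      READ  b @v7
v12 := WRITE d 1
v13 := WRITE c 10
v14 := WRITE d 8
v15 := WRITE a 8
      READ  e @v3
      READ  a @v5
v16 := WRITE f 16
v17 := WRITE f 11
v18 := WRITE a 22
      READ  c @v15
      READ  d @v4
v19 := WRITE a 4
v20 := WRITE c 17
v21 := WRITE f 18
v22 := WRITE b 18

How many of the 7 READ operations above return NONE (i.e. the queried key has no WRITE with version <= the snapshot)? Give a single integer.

v1: WRITE d=24  (d history now [(1, 24)])
v2: WRITE a=21  (a history now [(2, 21)])
v3: WRITE b=11  (b history now [(3, 11)])
v4: WRITE f=8  (f history now [(4, 8)])
v5: WRITE b=21  (b history now [(3, 11), (5, 21)])
v6: WRITE c=19  (c history now [(6, 19)])
v7: WRITE e=20  (e history now [(7, 20)])
v8: WRITE b=23  (b history now [(3, 11), (5, 21), (8, 23)])
v9: WRITE f=15  (f history now [(4, 8), (9, 15)])
v10: WRITE d=12  (d history now [(1, 24), (10, 12)])
READ e @v7: history=[(7, 20)] -> pick v7 -> 20
v11: WRITE e=9  (e history now [(7, 20), (11, 9)])
READ b @v9: history=[(3, 11), (5, 21), (8, 23)] -> pick v8 -> 23
READ b @v7: history=[(3, 11), (5, 21), (8, 23)] -> pick v5 -> 21
v12: WRITE d=1  (d history now [(1, 24), (10, 12), (12, 1)])
v13: WRITE c=10  (c history now [(6, 19), (13, 10)])
v14: WRITE d=8  (d history now [(1, 24), (10, 12), (12, 1), (14, 8)])
v15: WRITE a=8  (a history now [(2, 21), (15, 8)])
READ e @v3: history=[(7, 20), (11, 9)] -> no version <= 3 -> NONE
READ a @v5: history=[(2, 21), (15, 8)] -> pick v2 -> 21
v16: WRITE f=16  (f history now [(4, 8), (9, 15), (16, 16)])
v17: WRITE f=11  (f history now [(4, 8), (9, 15), (16, 16), (17, 11)])
v18: WRITE a=22  (a history now [(2, 21), (15, 8), (18, 22)])
READ c @v15: history=[(6, 19), (13, 10)] -> pick v13 -> 10
READ d @v4: history=[(1, 24), (10, 12), (12, 1), (14, 8)] -> pick v1 -> 24
v19: WRITE a=4  (a history now [(2, 21), (15, 8), (18, 22), (19, 4)])
v20: WRITE c=17  (c history now [(6, 19), (13, 10), (20, 17)])
v21: WRITE f=18  (f history now [(4, 8), (9, 15), (16, 16), (17, 11), (21, 18)])
v22: WRITE b=18  (b history now [(3, 11), (5, 21), (8, 23), (22, 18)])
Read results in order: ['20', '23', '21', 'NONE', '21', '10', '24']
NONE count = 1

Answer: 1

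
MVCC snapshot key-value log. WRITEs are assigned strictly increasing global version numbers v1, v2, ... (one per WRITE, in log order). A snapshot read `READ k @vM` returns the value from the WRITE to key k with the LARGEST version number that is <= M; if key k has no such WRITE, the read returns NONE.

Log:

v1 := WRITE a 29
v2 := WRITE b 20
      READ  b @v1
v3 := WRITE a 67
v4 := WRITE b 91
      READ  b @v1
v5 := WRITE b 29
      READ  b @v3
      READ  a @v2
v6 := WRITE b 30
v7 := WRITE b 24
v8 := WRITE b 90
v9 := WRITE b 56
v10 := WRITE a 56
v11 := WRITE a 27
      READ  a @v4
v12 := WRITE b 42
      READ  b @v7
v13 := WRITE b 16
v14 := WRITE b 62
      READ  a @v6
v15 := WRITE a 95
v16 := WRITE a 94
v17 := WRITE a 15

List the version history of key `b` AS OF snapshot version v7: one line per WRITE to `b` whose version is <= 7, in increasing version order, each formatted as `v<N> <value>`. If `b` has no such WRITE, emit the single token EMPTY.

Answer: v2 20
v4 91
v5 29
v6 30
v7 24

Derivation:
Scan writes for key=b with version <= 7:
  v1 WRITE a 29 -> skip
  v2 WRITE b 20 -> keep
  v3 WRITE a 67 -> skip
  v4 WRITE b 91 -> keep
  v5 WRITE b 29 -> keep
  v6 WRITE b 30 -> keep
  v7 WRITE b 24 -> keep
  v8 WRITE b 90 -> drop (> snap)
  v9 WRITE b 56 -> drop (> snap)
  v10 WRITE a 56 -> skip
  v11 WRITE a 27 -> skip
  v12 WRITE b 42 -> drop (> snap)
  v13 WRITE b 16 -> drop (> snap)
  v14 WRITE b 62 -> drop (> snap)
  v15 WRITE a 95 -> skip
  v16 WRITE a 94 -> skip
  v17 WRITE a 15 -> skip
Collected: [(2, 20), (4, 91), (5, 29), (6, 30), (7, 24)]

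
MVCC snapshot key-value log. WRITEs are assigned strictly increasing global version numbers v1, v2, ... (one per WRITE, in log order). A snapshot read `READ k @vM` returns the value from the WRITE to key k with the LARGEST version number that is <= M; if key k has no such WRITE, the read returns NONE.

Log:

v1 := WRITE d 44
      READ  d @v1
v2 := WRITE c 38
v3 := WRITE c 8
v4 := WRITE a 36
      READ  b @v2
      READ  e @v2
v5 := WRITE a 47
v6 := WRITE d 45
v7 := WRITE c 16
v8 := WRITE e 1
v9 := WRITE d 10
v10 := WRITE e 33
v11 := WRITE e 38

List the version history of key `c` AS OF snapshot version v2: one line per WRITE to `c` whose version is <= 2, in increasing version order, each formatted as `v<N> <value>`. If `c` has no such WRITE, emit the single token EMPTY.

Scan writes for key=c with version <= 2:
  v1 WRITE d 44 -> skip
  v2 WRITE c 38 -> keep
  v3 WRITE c 8 -> drop (> snap)
  v4 WRITE a 36 -> skip
  v5 WRITE a 47 -> skip
  v6 WRITE d 45 -> skip
  v7 WRITE c 16 -> drop (> snap)
  v8 WRITE e 1 -> skip
  v9 WRITE d 10 -> skip
  v10 WRITE e 33 -> skip
  v11 WRITE e 38 -> skip
Collected: [(2, 38)]

Answer: v2 38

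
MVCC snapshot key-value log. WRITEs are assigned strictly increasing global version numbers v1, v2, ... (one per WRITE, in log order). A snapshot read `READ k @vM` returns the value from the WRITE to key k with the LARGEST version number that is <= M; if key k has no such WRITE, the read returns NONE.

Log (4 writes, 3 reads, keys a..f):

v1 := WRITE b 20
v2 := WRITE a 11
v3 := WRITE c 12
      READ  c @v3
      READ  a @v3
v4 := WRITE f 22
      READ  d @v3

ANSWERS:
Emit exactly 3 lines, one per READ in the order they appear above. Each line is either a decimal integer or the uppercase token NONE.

Answer: 12
11
NONE

Derivation:
v1: WRITE b=20  (b history now [(1, 20)])
v2: WRITE a=11  (a history now [(2, 11)])
v3: WRITE c=12  (c history now [(3, 12)])
READ c @v3: history=[(3, 12)] -> pick v3 -> 12
READ a @v3: history=[(2, 11)] -> pick v2 -> 11
v4: WRITE f=22  (f history now [(4, 22)])
READ d @v3: history=[] -> no version <= 3 -> NONE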